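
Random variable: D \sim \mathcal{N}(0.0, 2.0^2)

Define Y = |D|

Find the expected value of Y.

For X ~ N(0, 2.0²), E[|X|] = sigma * sqrt(2/pi)
= 2.0 * sqrt(2/pi) = 1.5957691

1.5957691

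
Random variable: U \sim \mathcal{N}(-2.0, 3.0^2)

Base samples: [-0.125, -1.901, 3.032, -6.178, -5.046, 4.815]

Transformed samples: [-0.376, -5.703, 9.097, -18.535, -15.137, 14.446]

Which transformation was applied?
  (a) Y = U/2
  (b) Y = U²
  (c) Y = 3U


Checking option (c) Y = 3U:
  U = -0.125 -> Y = -0.376 ✓
  U = -1.901 -> Y = -5.703 ✓
  U = 3.032 -> Y = 9.097 ✓
All samples match this transformation.

(c) 3U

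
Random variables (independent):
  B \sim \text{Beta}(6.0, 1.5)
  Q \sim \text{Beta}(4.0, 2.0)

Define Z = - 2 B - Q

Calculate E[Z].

E[Z] = -2*E[B] - 1*E[Q]
E[B] = 0.8
E[Q] = 0.66666667
E[Z] = -2*0.8 - 1*0.66666667 = -2.2666667

-2.2666667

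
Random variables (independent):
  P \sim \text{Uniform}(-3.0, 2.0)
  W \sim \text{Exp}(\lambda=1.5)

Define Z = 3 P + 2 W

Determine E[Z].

E[Z] = 3*E[P] + 2*E[W]
E[P] = -0.5
E[W] = 0.66666667
E[Z] = 3*(-0.5) + 2*0.66666667 = -0.16666667

-0.16666667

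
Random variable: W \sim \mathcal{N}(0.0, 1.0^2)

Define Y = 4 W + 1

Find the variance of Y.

For Y = aW + b: Var(Y) = a² * Var(W)
Var(W) = 1.0^2 = 1
Var(Y) = 4² * 1 = 16 * 1 = 16

16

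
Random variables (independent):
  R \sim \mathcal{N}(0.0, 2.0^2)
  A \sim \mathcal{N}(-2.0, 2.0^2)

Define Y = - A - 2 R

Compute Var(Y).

For independent RVs: Var(aX + bY) = a²Var(X) + b²Var(Y)
Var(R) = 4
Var(A) = 4
Var(Y) = (-2)²*4 + (-1)²*4
= 4*4 + 1*4 = 20

20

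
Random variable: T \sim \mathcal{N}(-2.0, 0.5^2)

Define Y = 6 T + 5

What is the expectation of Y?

For Y = 6T + 5:
E[Y] = 6 * E[T] + 5
E[T] = -2.0 = -2
E[Y] = 6 * (-2) + 5 = -7

-7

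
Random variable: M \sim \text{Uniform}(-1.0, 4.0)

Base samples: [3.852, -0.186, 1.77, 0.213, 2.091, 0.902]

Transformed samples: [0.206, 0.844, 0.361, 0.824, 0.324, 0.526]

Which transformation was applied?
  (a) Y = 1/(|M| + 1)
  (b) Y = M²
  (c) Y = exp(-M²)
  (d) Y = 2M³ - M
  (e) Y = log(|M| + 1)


Checking option (a) Y = 1/(|M| + 1):
  M = 3.852 -> Y = 0.206 ✓
  M = -0.186 -> Y = 0.844 ✓
  M = 1.77 -> Y = 0.361 ✓
All samples match this transformation.

(a) 1/(|M| + 1)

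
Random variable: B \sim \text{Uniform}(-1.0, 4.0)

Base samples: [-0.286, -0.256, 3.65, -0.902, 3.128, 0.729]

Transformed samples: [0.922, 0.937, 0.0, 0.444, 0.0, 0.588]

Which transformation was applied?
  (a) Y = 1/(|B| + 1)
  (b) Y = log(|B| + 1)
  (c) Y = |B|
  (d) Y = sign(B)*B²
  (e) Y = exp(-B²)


Checking option (e) Y = exp(-B²):
  B = -0.286 -> Y = 0.922 ✓
  B = -0.256 -> Y = 0.937 ✓
  B = 3.65 -> Y = 0.0 ✓
All samples match this transformation.

(e) exp(-B²)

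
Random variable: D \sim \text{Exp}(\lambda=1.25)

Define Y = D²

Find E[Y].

E[D²] = Var(D) + (E[D])² = 0.64 + 0.64 = 1.28

1.28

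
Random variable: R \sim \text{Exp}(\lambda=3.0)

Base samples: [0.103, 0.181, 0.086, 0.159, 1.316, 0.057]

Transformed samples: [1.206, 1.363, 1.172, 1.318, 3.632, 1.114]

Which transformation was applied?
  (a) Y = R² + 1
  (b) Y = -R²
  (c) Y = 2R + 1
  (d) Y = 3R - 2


Checking option (c) Y = 2R + 1:
  R = 0.103 -> Y = 1.206 ✓
  R = 0.181 -> Y = 1.363 ✓
  R = 0.086 -> Y = 1.172 ✓
All samples match this transformation.

(c) 2R + 1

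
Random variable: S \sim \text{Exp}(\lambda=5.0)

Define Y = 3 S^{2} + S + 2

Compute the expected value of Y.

E[Y] = 3*E[S²] + 1*E[S] + 2
E[S] = 0.2
E[S²] = Var(S) + (E[S])² = 0.04 + 0.04 = 0.08
E[Y] = 3*0.08 + 1*0.2 + 2 = 2.44

2.44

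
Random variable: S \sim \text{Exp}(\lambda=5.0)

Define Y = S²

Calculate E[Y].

E[S²] = Var(S) + (E[S])² = 0.04 + 0.04 = 0.08

0.08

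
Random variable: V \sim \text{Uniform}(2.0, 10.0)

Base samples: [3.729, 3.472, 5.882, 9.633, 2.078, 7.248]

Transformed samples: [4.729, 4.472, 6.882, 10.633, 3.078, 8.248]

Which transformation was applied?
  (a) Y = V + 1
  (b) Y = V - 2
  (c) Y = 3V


Checking option (a) Y = V + 1:
  V = 3.729 -> Y = 4.729 ✓
  V = 3.472 -> Y = 4.472 ✓
  V = 5.882 -> Y = 6.882 ✓
All samples match this transformation.

(a) V + 1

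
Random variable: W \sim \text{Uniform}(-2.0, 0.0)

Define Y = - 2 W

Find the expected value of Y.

For Y = -2W:
E[Y] = -2 * E[W]
E[W] = (-2 + 0)/2 = -1
E[Y] = -2 * (-1) = 2

2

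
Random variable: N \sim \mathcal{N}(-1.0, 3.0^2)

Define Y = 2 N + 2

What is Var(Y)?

For Y = aN + b: Var(Y) = a² * Var(N)
Var(N) = 3.0^2 = 9
Var(Y) = 2² * 9 = 4 * 9 = 36

36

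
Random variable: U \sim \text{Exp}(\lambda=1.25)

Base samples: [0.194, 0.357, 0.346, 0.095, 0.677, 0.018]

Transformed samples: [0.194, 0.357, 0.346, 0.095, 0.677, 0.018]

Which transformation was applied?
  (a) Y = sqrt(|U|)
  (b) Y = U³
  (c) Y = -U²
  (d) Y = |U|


Checking option (d) Y = |U|:
  U = 0.194 -> Y = 0.194 ✓
  U = 0.357 -> Y = 0.357 ✓
  U = 0.346 -> Y = 0.346 ✓
All samples match this transformation.

(d) |U|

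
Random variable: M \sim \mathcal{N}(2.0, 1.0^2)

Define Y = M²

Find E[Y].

E[M²] = Var(M) + (E[M])² = 1 + 4 = 5

5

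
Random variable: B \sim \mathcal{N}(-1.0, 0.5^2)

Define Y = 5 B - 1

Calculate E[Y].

For Y = 5B - 1:
E[Y] = 5 * E[B] - 1
E[B] = -1.0 = -1
E[Y] = 5 * (-1) - 1 = -6

-6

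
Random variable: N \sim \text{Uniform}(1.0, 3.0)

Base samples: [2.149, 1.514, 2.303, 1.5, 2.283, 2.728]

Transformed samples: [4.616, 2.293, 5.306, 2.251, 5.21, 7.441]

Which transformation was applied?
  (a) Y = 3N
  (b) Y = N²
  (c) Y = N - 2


Checking option (b) Y = N²:
  N = 2.149 -> Y = 4.616 ✓
  N = 1.514 -> Y = 2.293 ✓
  N = 2.303 -> Y = 5.306 ✓
All samples match this transformation.

(b) N²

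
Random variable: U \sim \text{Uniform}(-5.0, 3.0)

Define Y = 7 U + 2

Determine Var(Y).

For Y = aU + b: Var(Y) = a² * Var(U)
Var(U) = (3 + 5)^2/12 = 5.3333333
Var(Y) = 7² * 5.3333333 = 49 * 5.3333333 = 261.33333

261.33333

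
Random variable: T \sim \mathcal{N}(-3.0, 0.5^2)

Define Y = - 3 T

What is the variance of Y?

For Y = aT + b: Var(Y) = a² * Var(T)
Var(T) = 0.5^2 = 0.25
Var(Y) = (-3)² * 0.25 = 9 * 0.25 = 2.25

2.25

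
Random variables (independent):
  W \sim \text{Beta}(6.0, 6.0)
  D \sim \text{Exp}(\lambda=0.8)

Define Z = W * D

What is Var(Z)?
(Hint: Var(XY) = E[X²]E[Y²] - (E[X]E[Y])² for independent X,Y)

Var(XY) = E[X²]E[Y²] - (E[X]E[Y])²
E[W] = 0.5, Var(W) = 0.019230769
E[D] = 1.25, Var(D) = 1.5625
E[W²] = 0.019230769 + 0.5² = 0.26923077
E[D²] = 1.5625 + 1.25² = 3.125
Var(Z) = 0.26923077*3.125 - (0.5*1.25)²
= 0.84134615 - 0.390625 = 0.45072115

0.45072115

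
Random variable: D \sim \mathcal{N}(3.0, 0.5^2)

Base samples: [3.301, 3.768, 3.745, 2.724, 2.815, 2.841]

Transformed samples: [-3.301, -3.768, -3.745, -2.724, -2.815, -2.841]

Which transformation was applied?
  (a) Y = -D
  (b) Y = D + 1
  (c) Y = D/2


Checking option (a) Y = -D:
  D = 3.301 -> Y = -3.301 ✓
  D = 3.768 -> Y = -3.768 ✓
  D = 3.745 -> Y = -3.745 ✓
All samples match this transformation.

(a) -D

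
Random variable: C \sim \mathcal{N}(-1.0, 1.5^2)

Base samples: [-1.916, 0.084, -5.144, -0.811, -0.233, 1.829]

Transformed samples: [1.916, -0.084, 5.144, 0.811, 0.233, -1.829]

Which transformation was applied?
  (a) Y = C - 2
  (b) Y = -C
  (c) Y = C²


Checking option (b) Y = -C:
  C = -1.916 -> Y = 1.916 ✓
  C = 0.084 -> Y = -0.084 ✓
  C = -5.144 -> Y = 5.144 ✓
All samples match this transformation.

(b) -C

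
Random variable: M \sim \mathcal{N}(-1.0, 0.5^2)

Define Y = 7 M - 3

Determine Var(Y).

For Y = aM + b: Var(Y) = a² * Var(M)
Var(M) = 0.5^2 = 0.25
Var(Y) = 7² * 0.25 = 49 * 0.25 = 12.25

12.25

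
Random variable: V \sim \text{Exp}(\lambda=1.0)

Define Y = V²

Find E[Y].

Using E[X²] = Var(X) + (E[X])²:
E[V] = 1
Var(V) = 1/1.0^2 = 1
E[V²] = 1 + 1² = 1 + 1 = 2

2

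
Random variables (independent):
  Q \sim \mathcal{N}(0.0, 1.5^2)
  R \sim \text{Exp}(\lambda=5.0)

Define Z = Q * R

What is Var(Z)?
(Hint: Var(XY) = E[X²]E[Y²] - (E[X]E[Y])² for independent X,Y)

Var(XY) = E[X²]E[Y²] - (E[X]E[Y])²
E[Q] = 0, Var(Q) = 2.25
E[R] = 0.2, Var(R) = 0.04
E[Q²] = 2.25 + 0² = 2.25
E[R²] = 0.04 + 0.2² = 0.08
Var(Z) = 2.25*0.08 - (0*0.2)²
= 0.18 - 0 = 0.18

0.18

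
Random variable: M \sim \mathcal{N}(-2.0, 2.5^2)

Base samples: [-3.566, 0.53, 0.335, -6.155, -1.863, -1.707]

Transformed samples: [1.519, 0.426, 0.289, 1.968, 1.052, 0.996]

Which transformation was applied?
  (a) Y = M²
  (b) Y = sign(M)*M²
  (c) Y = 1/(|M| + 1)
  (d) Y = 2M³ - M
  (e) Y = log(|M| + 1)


Checking option (e) Y = log(|M| + 1):
  M = -3.566 -> Y = 1.519 ✓
  M = 0.53 -> Y = 0.426 ✓
  M = 0.335 -> Y = 0.289 ✓
All samples match this transformation.

(e) log(|M| + 1)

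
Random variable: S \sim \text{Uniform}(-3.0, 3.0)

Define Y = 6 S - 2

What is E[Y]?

For Y = 6S - 2:
E[Y] = 6 * E[S] - 2
E[S] = (-3 + 3)/2 = 0
E[Y] = 6 * 0 - 2 = -2

-2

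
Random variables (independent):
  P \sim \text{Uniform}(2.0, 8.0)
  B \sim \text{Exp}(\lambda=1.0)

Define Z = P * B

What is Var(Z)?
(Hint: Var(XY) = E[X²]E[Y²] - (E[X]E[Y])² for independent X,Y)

Var(XY) = E[X²]E[Y²] - (E[X]E[Y])²
E[P] = 5, Var(P) = 3
E[B] = 1, Var(B) = 1
E[P²] = 3 + 5² = 28
E[B²] = 1 + 1² = 2
Var(Z) = 28*2 - (5*1)²
= 56 - 25 = 31

31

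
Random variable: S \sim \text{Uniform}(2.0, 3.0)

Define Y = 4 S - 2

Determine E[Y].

For Y = 4S - 2:
E[Y] = 4 * E[S] - 2
E[S] = (2 + 3)/2 = 2.5
E[Y] = 4 * 2.5 - 2 = 8

8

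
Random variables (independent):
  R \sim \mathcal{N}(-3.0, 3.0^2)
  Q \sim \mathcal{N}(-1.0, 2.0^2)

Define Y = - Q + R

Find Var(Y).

For independent RVs: Var(aX + bY) = a²Var(X) + b²Var(Y)
Var(R) = 9
Var(Q) = 4
Var(Y) = 1²*9 + (-1)²*4
= 1*9 + 1*4 = 13

13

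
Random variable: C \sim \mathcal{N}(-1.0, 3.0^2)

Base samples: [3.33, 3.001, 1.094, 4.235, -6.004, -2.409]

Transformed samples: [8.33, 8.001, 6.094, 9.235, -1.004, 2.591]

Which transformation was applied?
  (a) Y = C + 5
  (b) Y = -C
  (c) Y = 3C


Checking option (a) Y = C + 5:
  C = 3.33 -> Y = 8.33 ✓
  C = 3.001 -> Y = 8.001 ✓
  C = 1.094 -> Y = 6.094 ✓
All samples match this transformation.

(a) C + 5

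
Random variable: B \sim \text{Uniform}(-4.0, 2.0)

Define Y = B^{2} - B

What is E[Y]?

E[Y] = 1*E[B²] - 1*E[B]
E[B] = -1
E[B²] = Var(B) + (E[B])² = 3 + 1 = 4
E[Y] = 1*4 - 1*(-1) = 5

5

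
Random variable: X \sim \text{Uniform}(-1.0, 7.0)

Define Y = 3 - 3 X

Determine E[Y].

For Y = -3X + 3:
E[Y] = -3 * E[X] + 3
E[X] = (-1 + 7)/2 = 3
E[Y] = -3 * 3 + 3 = -6

-6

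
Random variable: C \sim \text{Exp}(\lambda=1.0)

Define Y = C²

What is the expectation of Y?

Using E[X²] = Var(X) + (E[X])²:
E[C] = 1
Var(C) = 1/1.0^2 = 1
E[C²] = 1 + 1² = 1 + 1 = 2

2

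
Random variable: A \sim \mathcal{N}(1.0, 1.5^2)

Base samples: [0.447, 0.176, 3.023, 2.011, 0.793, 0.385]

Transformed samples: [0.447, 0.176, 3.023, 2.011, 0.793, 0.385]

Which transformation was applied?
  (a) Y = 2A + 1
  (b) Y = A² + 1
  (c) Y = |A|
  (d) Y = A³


Checking option (c) Y = |A|:
  A = 0.447 -> Y = 0.447 ✓
  A = 0.176 -> Y = 0.176 ✓
  A = 3.023 -> Y = 3.023 ✓
All samples match this transformation.

(c) |A|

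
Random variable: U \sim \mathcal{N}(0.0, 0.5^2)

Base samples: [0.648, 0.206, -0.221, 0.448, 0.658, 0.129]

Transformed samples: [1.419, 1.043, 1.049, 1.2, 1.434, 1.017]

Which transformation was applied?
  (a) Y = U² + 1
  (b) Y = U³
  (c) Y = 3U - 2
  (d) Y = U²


Checking option (a) Y = U² + 1:
  U = 0.648 -> Y = 1.419 ✓
  U = 0.206 -> Y = 1.043 ✓
  U = -0.221 -> Y = 1.049 ✓
All samples match this transformation.

(a) U² + 1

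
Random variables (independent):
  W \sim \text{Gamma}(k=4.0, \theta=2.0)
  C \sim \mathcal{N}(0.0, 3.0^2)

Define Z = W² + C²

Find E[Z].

E[Z] = E[W²] + E[C²]
E[W²] = Var(W) + E[W]² = 16 + 64 = 80
E[C²] = Var(C) + E[C]² = 9 + 0 = 9
E[Z] = 80 + 9 = 89

89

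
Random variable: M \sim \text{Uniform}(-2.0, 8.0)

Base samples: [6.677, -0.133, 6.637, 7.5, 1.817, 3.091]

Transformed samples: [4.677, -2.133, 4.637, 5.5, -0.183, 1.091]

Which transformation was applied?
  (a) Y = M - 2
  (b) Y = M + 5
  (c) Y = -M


Checking option (a) Y = M - 2:
  M = 6.677 -> Y = 4.677 ✓
  M = -0.133 -> Y = -2.133 ✓
  M = 6.637 -> Y = 4.637 ✓
All samples match this transformation.

(a) M - 2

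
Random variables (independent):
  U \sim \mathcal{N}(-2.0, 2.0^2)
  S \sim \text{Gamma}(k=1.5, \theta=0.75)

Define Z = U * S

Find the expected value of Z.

For independent RVs: E[XY] = E[X]*E[Y]
E[U] = -2
E[S] = 1.125
E[Z] = -2 * 1.125 = -2.25

-2.25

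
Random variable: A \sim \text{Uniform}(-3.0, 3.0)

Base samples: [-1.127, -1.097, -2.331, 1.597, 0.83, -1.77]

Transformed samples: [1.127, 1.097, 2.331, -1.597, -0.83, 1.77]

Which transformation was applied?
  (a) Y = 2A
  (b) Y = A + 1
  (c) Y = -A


Checking option (c) Y = -A:
  A = -1.127 -> Y = 1.127 ✓
  A = -1.097 -> Y = 1.097 ✓
  A = -2.331 -> Y = 2.331 ✓
All samples match this transformation.

(c) -A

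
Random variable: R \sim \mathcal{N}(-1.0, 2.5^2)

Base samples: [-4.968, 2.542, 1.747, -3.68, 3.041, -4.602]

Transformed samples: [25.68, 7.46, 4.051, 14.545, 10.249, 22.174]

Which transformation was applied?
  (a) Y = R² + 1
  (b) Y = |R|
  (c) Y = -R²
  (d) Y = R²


Checking option (a) Y = R² + 1:
  R = -4.968 -> Y = 25.68 ✓
  R = 2.542 -> Y = 7.46 ✓
  R = 1.747 -> Y = 4.051 ✓
All samples match this transformation.

(a) R² + 1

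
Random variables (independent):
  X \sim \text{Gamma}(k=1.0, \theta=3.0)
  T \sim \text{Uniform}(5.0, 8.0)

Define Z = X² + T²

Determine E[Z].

E[Z] = E[X²] + E[T²]
E[X²] = Var(X) + E[X]² = 9 + 9 = 18
E[T²] = Var(T) + E[T]² = 0.75 + 42.25 = 43
E[Z] = 18 + 43 = 61

61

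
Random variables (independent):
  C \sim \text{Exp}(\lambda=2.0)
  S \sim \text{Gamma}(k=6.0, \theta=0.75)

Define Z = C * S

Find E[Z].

For independent RVs: E[XY] = E[X]*E[Y]
E[C] = 0.5
E[S] = 4.5
E[Z] = 0.5 * 4.5 = 2.25

2.25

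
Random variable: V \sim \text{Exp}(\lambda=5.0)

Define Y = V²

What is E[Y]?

E[V²] = Var(V) + (E[V])² = 0.04 + 0.04 = 0.08

0.08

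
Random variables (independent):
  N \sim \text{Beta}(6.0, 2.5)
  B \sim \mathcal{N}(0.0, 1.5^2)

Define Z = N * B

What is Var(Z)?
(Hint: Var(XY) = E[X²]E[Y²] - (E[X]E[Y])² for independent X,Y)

Var(XY) = E[X²]E[Y²] - (E[X]E[Y])²
E[N] = 0.70588235, Var(N) = 0.021853943
E[B] = 0, Var(B) = 2.25
E[N²] = 0.021853943 + 0.70588235² = 0.52012384
E[B²] = 2.25 + 0² = 2.25
Var(Z) = 0.52012384*2.25 - (0.70588235*0)²
= 1.1702786 - 0 = 1.1702786

1.1702786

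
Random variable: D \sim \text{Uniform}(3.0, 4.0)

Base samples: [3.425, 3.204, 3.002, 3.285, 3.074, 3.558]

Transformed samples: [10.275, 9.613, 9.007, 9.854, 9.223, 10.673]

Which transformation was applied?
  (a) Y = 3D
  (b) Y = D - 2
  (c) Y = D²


Checking option (a) Y = 3D:
  D = 3.425 -> Y = 10.275 ✓
  D = 3.204 -> Y = 9.613 ✓
  D = 3.002 -> Y = 9.007 ✓
All samples match this transformation.

(a) 3D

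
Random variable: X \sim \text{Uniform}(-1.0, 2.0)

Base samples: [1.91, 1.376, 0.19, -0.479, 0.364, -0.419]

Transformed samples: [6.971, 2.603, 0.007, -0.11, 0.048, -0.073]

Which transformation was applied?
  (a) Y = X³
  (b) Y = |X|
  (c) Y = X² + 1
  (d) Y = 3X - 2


Checking option (a) Y = X³:
  X = 1.91 -> Y = 6.971 ✓
  X = 1.376 -> Y = 2.603 ✓
  X = 0.19 -> Y = 0.007 ✓
All samples match this transformation.

(a) X³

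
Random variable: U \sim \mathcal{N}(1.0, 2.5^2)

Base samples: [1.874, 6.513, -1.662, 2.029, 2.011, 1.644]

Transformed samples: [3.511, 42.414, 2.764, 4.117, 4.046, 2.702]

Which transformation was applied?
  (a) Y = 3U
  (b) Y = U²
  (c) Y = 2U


Checking option (b) Y = U²:
  U = 1.874 -> Y = 3.511 ✓
  U = 6.513 -> Y = 42.414 ✓
  U = -1.662 -> Y = 2.764 ✓
All samples match this transformation.

(b) U²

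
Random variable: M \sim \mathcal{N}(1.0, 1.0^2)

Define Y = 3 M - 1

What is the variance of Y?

For Y = aM + b: Var(Y) = a² * Var(M)
Var(M) = 1.0^2 = 1
Var(Y) = 3² * 1 = 9 * 1 = 9

9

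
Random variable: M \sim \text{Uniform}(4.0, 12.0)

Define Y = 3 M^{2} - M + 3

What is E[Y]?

E[Y] = 3*E[M²] - 1*E[M] + 3
E[M] = 8
E[M²] = Var(M) + (E[M])² = 5.3333333 + 64 = 69.333333
E[Y] = 3*69.333333 - 1*8 + 3 = 203

203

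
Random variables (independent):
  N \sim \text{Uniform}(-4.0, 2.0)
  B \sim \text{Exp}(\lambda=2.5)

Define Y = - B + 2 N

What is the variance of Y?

For independent RVs: Var(aX + bY) = a²Var(X) + b²Var(Y)
Var(N) = 3
Var(B) = 0.16
Var(Y) = 2²*3 + (-1)²*0.16
= 4*3 + 1*0.16 = 12.16

12.16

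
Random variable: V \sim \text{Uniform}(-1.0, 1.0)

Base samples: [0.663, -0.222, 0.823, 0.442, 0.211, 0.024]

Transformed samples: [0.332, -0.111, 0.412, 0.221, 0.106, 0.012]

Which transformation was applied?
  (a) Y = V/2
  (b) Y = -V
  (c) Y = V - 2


Checking option (a) Y = V/2:
  V = 0.663 -> Y = 0.332 ✓
  V = -0.222 -> Y = -0.111 ✓
  V = 0.823 -> Y = 0.412 ✓
All samples match this transformation.

(a) V/2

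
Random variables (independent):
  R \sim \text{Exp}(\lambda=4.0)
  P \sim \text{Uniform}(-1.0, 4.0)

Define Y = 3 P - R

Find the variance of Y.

For independent RVs: Var(aX + bY) = a²Var(X) + b²Var(Y)
Var(R) = 0.0625
Var(P) = 2.0833333
Var(Y) = (-1)²*0.0625 + 3²*2.0833333
= 1*0.0625 + 9*2.0833333 = 18.8125

18.8125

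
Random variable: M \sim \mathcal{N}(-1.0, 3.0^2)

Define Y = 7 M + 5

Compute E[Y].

For Y = 7M + 5:
E[Y] = 7 * E[M] + 5
E[M] = -1.0 = -1
E[Y] = 7 * (-1) + 5 = -2

-2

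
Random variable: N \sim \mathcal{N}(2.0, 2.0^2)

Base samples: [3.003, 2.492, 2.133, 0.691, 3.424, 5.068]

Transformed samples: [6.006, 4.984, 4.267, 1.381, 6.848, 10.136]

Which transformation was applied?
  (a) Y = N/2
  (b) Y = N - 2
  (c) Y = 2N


Checking option (c) Y = 2N:
  N = 3.003 -> Y = 6.006 ✓
  N = 2.492 -> Y = 4.984 ✓
  N = 2.133 -> Y = 4.267 ✓
All samples match this transformation.

(c) 2N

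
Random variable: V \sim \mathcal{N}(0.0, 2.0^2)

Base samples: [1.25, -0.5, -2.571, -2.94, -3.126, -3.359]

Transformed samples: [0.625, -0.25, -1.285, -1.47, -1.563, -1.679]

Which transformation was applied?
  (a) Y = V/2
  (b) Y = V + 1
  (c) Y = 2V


Checking option (a) Y = V/2:
  V = 1.25 -> Y = 0.625 ✓
  V = -0.5 -> Y = -0.25 ✓
  V = -2.571 -> Y = -1.285 ✓
All samples match this transformation.

(a) V/2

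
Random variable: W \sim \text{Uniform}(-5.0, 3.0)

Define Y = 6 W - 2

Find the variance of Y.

For Y = aW + b: Var(Y) = a² * Var(W)
Var(W) = (3 + 5)^2/12 = 5.3333333
Var(Y) = 6² * 5.3333333 = 36 * 5.3333333 = 192

192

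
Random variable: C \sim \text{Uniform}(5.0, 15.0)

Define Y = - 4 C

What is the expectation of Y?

For Y = -4C:
E[Y] = -4 * E[C]
E[C] = (5 + 15)/2 = 10
E[Y] = -4 * 10 = -40

-40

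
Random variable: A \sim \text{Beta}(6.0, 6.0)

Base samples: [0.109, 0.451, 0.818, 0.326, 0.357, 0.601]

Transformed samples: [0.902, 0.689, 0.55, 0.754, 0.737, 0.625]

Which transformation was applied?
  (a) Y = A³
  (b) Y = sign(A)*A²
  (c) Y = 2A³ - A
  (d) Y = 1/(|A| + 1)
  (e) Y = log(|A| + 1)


Checking option (d) Y = 1/(|A| + 1):
  A = 0.109 -> Y = 0.902 ✓
  A = 0.451 -> Y = 0.689 ✓
  A = 0.818 -> Y = 0.55 ✓
All samples match this transformation.

(d) 1/(|A| + 1)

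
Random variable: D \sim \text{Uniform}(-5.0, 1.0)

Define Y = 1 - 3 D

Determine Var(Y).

For Y = aD + b: Var(Y) = a² * Var(D)
Var(D) = (1 + 5)^2/12 = 3
Var(Y) = (-3)² * 3 = 9 * 3 = 27

27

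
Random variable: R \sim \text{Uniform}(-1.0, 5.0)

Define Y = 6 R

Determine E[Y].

For Y = 6R:
E[Y] = 6 * E[R]
E[R] = (-1 + 5)/2 = 2
E[Y] = 6 * 2 = 12

12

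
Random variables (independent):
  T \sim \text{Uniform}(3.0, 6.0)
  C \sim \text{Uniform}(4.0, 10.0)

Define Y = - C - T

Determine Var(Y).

For independent RVs: Var(aX + bY) = a²Var(X) + b²Var(Y)
Var(T) = 0.75
Var(C) = 3
Var(Y) = (-1)²*0.75 + (-1)²*3
= 1*0.75 + 1*3 = 3.75

3.75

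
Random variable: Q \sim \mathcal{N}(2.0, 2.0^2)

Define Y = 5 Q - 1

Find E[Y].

For Y = 5Q - 1:
E[Y] = 5 * E[Q] - 1
E[Q] = 2.0 = 2
E[Y] = 5 * 2 - 1 = 9

9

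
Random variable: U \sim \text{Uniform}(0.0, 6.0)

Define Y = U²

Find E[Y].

Using E[X²] = Var(X) + (E[X])²:
E[U] = 3
Var(U) = (6 - 0)^2/12 = 3
E[U²] = 3 + 3² = 3 + 9 = 12

12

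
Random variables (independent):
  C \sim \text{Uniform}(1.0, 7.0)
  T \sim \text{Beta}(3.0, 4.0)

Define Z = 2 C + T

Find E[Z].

E[Z] = 2*E[C] + 1*E[T]
E[C] = 4
E[T] = 0.42857143
E[Z] = 2*4 + 1*0.42857143 = 8.4285714

8.4285714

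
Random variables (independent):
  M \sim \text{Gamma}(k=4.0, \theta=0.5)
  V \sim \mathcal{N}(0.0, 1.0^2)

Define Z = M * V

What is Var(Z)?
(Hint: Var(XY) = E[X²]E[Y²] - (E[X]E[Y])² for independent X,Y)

Var(XY) = E[X²]E[Y²] - (E[X]E[Y])²
E[M] = 2, Var(M) = 1
E[V] = 0, Var(V) = 1
E[M²] = 1 + 2² = 5
E[V²] = 1 + 0² = 1
Var(Z) = 5*1 - (2*0)²
= 5 - 0 = 5

5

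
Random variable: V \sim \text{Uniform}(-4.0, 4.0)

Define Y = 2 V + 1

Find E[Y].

For Y = 2V + 1:
E[Y] = 2 * E[V] + 1
E[V] = (-4 + 4)/2 = 0
E[Y] = 2 * 0 + 1 = 1

1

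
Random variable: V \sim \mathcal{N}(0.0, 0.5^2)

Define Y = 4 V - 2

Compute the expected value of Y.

For Y = 4V - 2:
E[Y] = 4 * E[V] - 2
E[V] = 0.0 = 0
E[Y] = 4 * 0 - 2 = -2

-2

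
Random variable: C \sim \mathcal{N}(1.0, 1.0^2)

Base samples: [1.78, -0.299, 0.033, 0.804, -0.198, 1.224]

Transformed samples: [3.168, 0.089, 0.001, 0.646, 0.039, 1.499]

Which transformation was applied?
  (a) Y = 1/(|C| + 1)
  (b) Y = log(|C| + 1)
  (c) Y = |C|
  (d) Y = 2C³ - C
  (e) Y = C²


Checking option (e) Y = C²:
  C = 1.78 -> Y = 3.168 ✓
  C = -0.299 -> Y = 0.089 ✓
  C = 0.033 -> Y = 0.001 ✓
All samples match this transformation.

(e) C²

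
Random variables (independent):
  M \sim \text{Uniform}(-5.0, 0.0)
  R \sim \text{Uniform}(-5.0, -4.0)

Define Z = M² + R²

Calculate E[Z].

E[Z] = E[M²] + E[R²]
E[M²] = Var(M) + E[M]² = 2.0833333 + 6.25 = 8.3333333
E[R²] = Var(R) + E[R]² = 0.083333333 + 20.25 = 20.333333
E[Z] = 8.3333333 + 20.333333 = 28.666667

28.666667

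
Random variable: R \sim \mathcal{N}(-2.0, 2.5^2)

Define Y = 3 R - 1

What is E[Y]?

For Y = 3R - 1:
E[Y] = 3 * E[R] - 1
E[R] = -2.0 = -2
E[Y] = 3 * (-2) - 1 = -7

-7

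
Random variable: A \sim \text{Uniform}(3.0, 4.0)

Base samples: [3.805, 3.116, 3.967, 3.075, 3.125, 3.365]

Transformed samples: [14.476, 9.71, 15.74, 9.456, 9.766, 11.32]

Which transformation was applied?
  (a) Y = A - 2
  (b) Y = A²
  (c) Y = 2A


Checking option (b) Y = A²:
  A = 3.805 -> Y = 14.476 ✓
  A = 3.116 -> Y = 9.71 ✓
  A = 3.967 -> Y = 15.74 ✓
All samples match this transformation.

(b) A²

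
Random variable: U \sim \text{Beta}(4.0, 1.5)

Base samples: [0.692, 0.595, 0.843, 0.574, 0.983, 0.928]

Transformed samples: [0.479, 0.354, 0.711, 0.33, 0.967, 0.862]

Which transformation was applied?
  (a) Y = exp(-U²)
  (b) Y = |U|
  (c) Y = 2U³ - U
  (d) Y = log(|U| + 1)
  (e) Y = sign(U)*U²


Checking option (e) Y = sign(U)*U²:
  U = 0.692 -> Y = 0.479 ✓
  U = 0.595 -> Y = 0.354 ✓
  U = 0.843 -> Y = 0.711 ✓
All samples match this transformation.

(e) sign(U)*U²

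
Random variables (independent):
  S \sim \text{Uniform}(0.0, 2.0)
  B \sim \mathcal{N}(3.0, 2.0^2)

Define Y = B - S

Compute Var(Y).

For independent RVs: Var(aX + bY) = a²Var(X) + b²Var(Y)
Var(S) = 0.33333333
Var(B) = 4
Var(Y) = (-1)²*0.33333333 + 1²*4
= 1*0.33333333 + 1*4 = 4.3333333

4.3333333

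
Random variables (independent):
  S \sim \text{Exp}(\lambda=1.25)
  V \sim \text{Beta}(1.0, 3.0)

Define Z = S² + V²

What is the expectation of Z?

E[Z] = E[S²] + E[V²]
E[S²] = Var(S) + E[S]² = 0.64 + 0.64 = 1.28
E[V²] = Var(V) + E[V]² = 0.0375 + 0.0625 = 0.1
E[Z] = 1.28 + 0.1 = 1.38

1.38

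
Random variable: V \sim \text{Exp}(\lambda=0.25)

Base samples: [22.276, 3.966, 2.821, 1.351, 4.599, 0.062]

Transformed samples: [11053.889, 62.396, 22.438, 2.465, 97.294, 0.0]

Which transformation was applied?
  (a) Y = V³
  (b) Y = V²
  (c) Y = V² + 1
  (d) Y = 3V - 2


Checking option (a) Y = V³:
  V = 22.276 -> Y = 11053.889 ✓
  V = 3.966 -> Y = 62.396 ✓
  V = 2.821 -> Y = 22.438 ✓
All samples match this transformation.

(a) V³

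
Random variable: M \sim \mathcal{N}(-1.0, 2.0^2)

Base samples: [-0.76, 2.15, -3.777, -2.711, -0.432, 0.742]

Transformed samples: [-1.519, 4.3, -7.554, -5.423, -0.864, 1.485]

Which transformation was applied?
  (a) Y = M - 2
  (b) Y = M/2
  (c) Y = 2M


Checking option (c) Y = 2M:
  M = -0.76 -> Y = -1.519 ✓
  M = 2.15 -> Y = 4.3 ✓
  M = -3.777 -> Y = -7.554 ✓
All samples match this transformation.

(c) 2M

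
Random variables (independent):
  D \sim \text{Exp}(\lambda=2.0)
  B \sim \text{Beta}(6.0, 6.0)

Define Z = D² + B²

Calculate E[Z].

E[Z] = E[D²] + E[B²]
E[D²] = Var(D) + E[D]² = 0.25 + 0.25 = 0.5
E[B²] = Var(B) + E[B]² = 0.019230769 + 0.25 = 0.26923077
E[Z] = 0.5 + 0.26923077 = 0.76923077

0.76923077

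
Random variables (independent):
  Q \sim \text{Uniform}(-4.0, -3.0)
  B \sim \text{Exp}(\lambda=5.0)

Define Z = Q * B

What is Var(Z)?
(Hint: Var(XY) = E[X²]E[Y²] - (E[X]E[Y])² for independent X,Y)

Var(XY) = E[X²]E[Y²] - (E[X]E[Y])²
E[Q] = -3.5, Var(Q) = 0.083333333
E[B] = 0.2, Var(B) = 0.04
E[Q²] = 0.083333333 + (-3.5)² = 12.333333
E[B²] = 0.04 + 0.2² = 0.08
Var(Z) = 12.333333*0.08 - (-3.5*0.2)²
= 0.98666667 - 0.49 = 0.49666667

0.49666667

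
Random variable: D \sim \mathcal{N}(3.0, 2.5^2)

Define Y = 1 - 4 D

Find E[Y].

For Y = -4D + 1:
E[Y] = -4 * E[D] + 1
E[D] = 3.0 = 3
E[Y] = -4 * 3 + 1 = -11

-11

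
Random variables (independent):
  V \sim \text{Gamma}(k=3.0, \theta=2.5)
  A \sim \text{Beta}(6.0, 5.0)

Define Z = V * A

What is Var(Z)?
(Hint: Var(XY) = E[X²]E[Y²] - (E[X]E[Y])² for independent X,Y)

Var(XY) = E[X²]E[Y²] - (E[X]E[Y])²
E[V] = 7.5, Var(V) = 18.75
E[A] = 0.54545455, Var(A) = 0.020661157
E[V²] = 18.75 + 7.5² = 75
E[A²] = 0.020661157 + 0.54545455² = 0.31818182
Var(Z) = 75*0.31818182 - (7.5*0.54545455)²
= 23.863636 - 16.735537 = 7.1280992

7.1280992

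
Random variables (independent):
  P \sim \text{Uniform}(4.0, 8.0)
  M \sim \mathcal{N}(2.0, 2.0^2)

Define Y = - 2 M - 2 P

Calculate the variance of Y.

For independent RVs: Var(aX + bY) = a²Var(X) + b²Var(Y)
Var(P) = 1.3333333
Var(M) = 4
Var(Y) = (-2)²*1.3333333 + (-2)²*4
= 4*1.3333333 + 4*4 = 21.333333

21.333333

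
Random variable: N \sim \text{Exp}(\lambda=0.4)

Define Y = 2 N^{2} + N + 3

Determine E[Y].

E[Y] = 2*E[N²] + 1*E[N] + 3
E[N] = 2.5
E[N²] = Var(N) + (E[N])² = 6.25 + 6.25 = 12.5
E[Y] = 2*12.5 + 1*2.5 + 3 = 30.5

30.5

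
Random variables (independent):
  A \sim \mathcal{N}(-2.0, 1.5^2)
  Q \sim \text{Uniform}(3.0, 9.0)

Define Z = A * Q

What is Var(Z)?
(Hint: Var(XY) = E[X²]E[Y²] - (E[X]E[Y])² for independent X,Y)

Var(XY) = E[X²]E[Y²] - (E[X]E[Y])²
E[A] = -2, Var(A) = 2.25
E[Q] = 6, Var(Q) = 3
E[A²] = 2.25 + (-2)² = 6.25
E[Q²] = 3 + 6² = 39
Var(Z) = 6.25*39 - (-2*6)²
= 243.75 - 144 = 99.75

99.75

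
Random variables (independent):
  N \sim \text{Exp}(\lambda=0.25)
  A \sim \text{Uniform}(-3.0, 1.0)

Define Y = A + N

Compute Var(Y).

For independent RVs: Var(aX + bY) = a²Var(X) + b²Var(Y)
Var(N) = 16
Var(A) = 1.3333333
Var(Y) = 1²*16 + 1²*1.3333333
= 1*16 + 1*1.3333333 = 17.333333

17.333333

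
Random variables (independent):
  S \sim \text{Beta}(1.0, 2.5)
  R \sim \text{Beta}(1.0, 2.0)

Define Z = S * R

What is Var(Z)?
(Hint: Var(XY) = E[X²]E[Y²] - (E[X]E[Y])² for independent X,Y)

Var(XY) = E[X²]E[Y²] - (E[X]E[Y])²
E[S] = 0.28571429, Var(S) = 0.045351474
E[R] = 0.33333333, Var(R) = 0.055555556
E[S²] = 0.045351474 + 0.28571429² = 0.12698413
E[R²] = 0.055555556 + 0.33333333² = 0.16666667
Var(Z) = 0.12698413*0.16666667 - (0.28571429*0.33333333)²
= 0.021164021 - 0.0090702948 = 0.012093726

0.012093726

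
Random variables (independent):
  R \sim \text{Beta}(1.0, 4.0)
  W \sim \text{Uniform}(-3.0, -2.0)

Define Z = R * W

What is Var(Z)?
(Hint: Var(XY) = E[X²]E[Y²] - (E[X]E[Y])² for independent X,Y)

Var(XY) = E[X²]E[Y²] - (E[X]E[Y])²
E[R] = 0.2, Var(R) = 0.026666667
E[W] = -2.5, Var(W) = 0.083333333
E[R²] = 0.026666667 + 0.2² = 0.066666667
E[W²] = 0.083333333 + (-2.5)² = 6.3333333
Var(Z) = 0.066666667*6.3333333 - (0.2*(-2.5))²
= 0.42222222 - 0.25 = 0.17222222

0.17222222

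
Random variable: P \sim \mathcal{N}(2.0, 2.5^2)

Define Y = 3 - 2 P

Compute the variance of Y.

For Y = aP + b: Var(Y) = a² * Var(P)
Var(P) = 2.5^2 = 6.25
Var(Y) = (-2)² * 6.25 = 4 * 6.25 = 25

25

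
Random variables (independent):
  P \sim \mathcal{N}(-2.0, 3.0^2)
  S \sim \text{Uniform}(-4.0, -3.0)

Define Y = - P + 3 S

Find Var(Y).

For independent RVs: Var(aX + bY) = a²Var(X) + b²Var(Y)
Var(P) = 9
Var(S) = 0.083333333
Var(Y) = (-1)²*9 + 3²*0.083333333
= 1*9 + 9*0.083333333 = 9.75

9.75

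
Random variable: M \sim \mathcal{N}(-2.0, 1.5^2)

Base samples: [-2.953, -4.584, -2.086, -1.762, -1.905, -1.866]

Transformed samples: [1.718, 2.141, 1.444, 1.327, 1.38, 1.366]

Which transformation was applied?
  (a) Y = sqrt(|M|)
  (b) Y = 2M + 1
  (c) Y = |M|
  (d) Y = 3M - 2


Checking option (a) Y = sqrt(|M|):
  M = -2.953 -> Y = 1.718 ✓
  M = -4.584 -> Y = 2.141 ✓
  M = -2.086 -> Y = 1.444 ✓
All samples match this transformation.

(a) sqrt(|M|)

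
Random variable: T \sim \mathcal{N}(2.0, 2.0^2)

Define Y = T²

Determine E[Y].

Using E[X²] = Var(X) + (E[X])²:
E[T] = 2
Var(T) = 2.0^2 = 4
E[T²] = 4 + 2² = 4 + 4 = 8

8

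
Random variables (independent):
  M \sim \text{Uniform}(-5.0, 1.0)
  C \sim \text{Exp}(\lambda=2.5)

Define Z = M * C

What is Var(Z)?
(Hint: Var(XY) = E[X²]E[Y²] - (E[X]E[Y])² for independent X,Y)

Var(XY) = E[X²]E[Y²] - (E[X]E[Y])²
E[M] = -2, Var(M) = 3
E[C] = 0.4, Var(C) = 0.16
E[M²] = 3 + (-2)² = 7
E[C²] = 0.16 + 0.4² = 0.32
Var(Z) = 7*0.32 - (-2*0.4)²
= 2.24 - 0.64 = 1.6

1.6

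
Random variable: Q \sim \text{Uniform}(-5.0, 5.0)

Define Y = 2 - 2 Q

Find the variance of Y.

For Y = aQ + b: Var(Y) = a² * Var(Q)
Var(Q) = (5 + 5)^2/12 = 8.3333333
Var(Y) = (-2)² * 8.3333333 = 4 * 8.3333333 = 33.333333

33.333333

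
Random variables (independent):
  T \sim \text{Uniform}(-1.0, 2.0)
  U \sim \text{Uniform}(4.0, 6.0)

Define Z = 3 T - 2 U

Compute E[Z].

E[Z] = 3*E[T] - 2*E[U]
E[T] = 0.5
E[U] = 5
E[Z] = 3*0.5 - 2*5 = -8.5

-8.5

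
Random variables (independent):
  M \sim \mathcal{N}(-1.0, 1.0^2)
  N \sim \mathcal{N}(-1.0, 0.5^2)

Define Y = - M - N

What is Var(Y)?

For independent RVs: Var(aX + bY) = a²Var(X) + b²Var(Y)
Var(M) = 1
Var(N) = 0.25
Var(Y) = (-1)²*1 + (-1)²*0.25
= 1*1 + 1*0.25 = 1.25

1.25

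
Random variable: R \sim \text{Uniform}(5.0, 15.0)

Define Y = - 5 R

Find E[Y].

For Y = -5R:
E[Y] = -5 * E[R]
E[R] = (5 + 15)/2 = 10
E[Y] = -5 * 10 = -50

-50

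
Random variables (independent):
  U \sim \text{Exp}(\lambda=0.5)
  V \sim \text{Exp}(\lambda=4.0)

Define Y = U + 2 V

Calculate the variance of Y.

For independent RVs: Var(aX + bY) = a²Var(X) + b²Var(Y)
Var(U) = 4
Var(V) = 0.0625
Var(Y) = 1²*4 + 2²*0.0625
= 1*4 + 4*0.0625 = 4.25

4.25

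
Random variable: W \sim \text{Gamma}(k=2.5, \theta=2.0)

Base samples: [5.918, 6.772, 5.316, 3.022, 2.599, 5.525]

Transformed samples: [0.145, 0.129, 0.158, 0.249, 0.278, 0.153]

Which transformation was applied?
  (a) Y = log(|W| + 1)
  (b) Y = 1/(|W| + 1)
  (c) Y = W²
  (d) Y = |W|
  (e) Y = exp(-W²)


Checking option (b) Y = 1/(|W| + 1):
  W = 5.918 -> Y = 0.145 ✓
  W = 6.772 -> Y = 0.129 ✓
  W = 5.316 -> Y = 0.158 ✓
All samples match this transformation.

(b) 1/(|W| + 1)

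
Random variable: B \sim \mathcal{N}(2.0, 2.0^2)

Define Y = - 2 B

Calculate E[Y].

For Y = -2B:
E[Y] = -2 * E[B]
E[B] = 2.0 = 2
E[Y] = -2 * 2 = -4

-4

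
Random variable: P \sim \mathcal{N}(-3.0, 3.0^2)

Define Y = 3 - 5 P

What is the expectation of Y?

For Y = -5P + 3:
E[Y] = -5 * E[P] + 3
E[P] = -3.0 = -3
E[Y] = -5 * (-3) + 3 = 18

18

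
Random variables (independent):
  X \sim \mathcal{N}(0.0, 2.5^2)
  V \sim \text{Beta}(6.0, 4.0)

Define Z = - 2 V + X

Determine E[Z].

E[Z] = 1*E[X] - 2*E[V]
E[X] = 0
E[V] = 0.6
E[Z] = 1*0 - 2*0.6 = -1.2

-1.2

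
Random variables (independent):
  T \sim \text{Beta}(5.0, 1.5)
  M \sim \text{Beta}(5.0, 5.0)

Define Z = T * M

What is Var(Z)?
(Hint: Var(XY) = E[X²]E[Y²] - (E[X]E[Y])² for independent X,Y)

Var(XY) = E[X²]E[Y²] - (E[X]E[Y])²
E[T] = 0.76923077, Var(T) = 0.023668639
E[M] = 0.5, Var(M) = 0.022727273
E[T²] = 0.023668639 + 0.76923077² = 0.61538462
E[M²] = 0.022727273 + 0.5² = 0.27272727
Var(Z) = 0.61538462*0.27272727 - (0.76923077*0.5)²
= 0.16783217 - 0.14792899 = 0.019903174

0.019903174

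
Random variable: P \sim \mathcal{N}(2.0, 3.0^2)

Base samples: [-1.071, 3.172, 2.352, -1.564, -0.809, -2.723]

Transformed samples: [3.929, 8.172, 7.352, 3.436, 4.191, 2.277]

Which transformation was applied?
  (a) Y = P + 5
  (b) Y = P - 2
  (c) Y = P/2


Checking option (a) Y = P + 5:
  P = -1.071 -> Y = 3.929 ✓
  P = 3.172 -> Y = 8.172 ✓
  P = 2.352 -> Y = 7.352 ✓
All samples match this transformation.

(a) P + 5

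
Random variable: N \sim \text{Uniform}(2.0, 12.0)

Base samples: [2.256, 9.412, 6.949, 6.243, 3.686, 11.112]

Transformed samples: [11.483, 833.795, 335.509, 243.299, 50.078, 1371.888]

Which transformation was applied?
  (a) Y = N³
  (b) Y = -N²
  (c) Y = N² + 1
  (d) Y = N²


Checking option (a) Y = N³:
  N = 2.256 -> Y = 11.483 ✓
  N = 9.412 -> Y = 833.795 ✓
  N = 6.949 -> Y = 335.509 ✓
All samples match this transformation.

(a) N³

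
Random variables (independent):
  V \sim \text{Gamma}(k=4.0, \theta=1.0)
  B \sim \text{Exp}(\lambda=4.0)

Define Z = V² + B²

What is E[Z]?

E[Z] = E[V²] + E[B²]
E[V²] = Var(V) + E[V]² = 4 + 16 = 20
E[B²] = Var(B) + E[B]² = 0.0625 + 0.0625 = 0.125
E[Z] = 20 + 0.125 = 20.125

20.125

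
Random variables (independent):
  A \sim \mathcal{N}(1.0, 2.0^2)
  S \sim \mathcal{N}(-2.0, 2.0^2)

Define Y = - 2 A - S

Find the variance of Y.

For independent RVs: Var(aX + bY) = a²Var(X) + b²Var(Y)
Var(A) = 4
Var(S) = 4
Var(Y) = (-2)²*4 + (-1)²*4
= 4*4 + 1*4 = 20

20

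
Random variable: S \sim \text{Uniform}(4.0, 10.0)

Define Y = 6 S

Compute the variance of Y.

For Y = aS + b: Var(Y) = a² * Var(S)
Var(S) = (10 - 4)^2/12 = 3
Var(Y) = 6² * 3 = 36 * 3 = 108

108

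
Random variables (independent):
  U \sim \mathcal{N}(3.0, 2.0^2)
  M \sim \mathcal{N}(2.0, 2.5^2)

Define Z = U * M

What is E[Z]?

For independent RVs: E[XY] = E[X]*E[Y]
E[U] = 3
E[M] = 2
E[Z] = 3 * 2 = 6

6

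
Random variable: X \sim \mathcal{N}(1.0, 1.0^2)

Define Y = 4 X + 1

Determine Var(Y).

For Y = aX + b: Var(Y) = a² * Var(X)
Var(X) = 1.0^2 = 1
Var(Y) = 4² * 1 = 16 * 1 = 16

16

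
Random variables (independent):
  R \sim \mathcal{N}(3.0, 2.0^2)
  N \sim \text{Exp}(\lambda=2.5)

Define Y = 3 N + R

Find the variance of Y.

For independent RVs: Var(aX + bY) = a²Var(X) + b²Var(Y)
Var(R) = 4
Var(N) = 0.16
Var(Y) = 1²*4 + 3²*0.16
= 1*4 + 9*0.16 = 5.44

5.44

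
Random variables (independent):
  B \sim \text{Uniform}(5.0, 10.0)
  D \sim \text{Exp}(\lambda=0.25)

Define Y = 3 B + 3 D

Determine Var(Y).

For independent RVs: Var(aX + bY) = a²Var(X) + b²Var(Y)
Var(B) = 2.0833333
Var(D) = 16
Var(Y) = 3²*2.0833333 + 3²*16
= 9*2.0833333 + 9*16 = 162.75

162.75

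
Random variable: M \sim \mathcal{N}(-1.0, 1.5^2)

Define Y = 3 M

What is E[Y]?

For Y = 3M:
E[Y] = 3 * E[M]
E[M] = -1.0 = -1
E[Y] = 3 * (-1) = -3

-3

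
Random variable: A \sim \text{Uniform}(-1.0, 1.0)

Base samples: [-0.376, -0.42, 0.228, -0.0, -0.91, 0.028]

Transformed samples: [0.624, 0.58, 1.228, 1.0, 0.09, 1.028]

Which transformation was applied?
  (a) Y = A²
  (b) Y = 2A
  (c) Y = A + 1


Checking option (c) Y = A + 1:
  A = -0.376 -> Y = 0.624 ✓
  A = -0.42 -> Y = 0.58 ✓
  A = 0.228 -> Y = 1.228 ✓
All samples match this transformation.

(c) A + 1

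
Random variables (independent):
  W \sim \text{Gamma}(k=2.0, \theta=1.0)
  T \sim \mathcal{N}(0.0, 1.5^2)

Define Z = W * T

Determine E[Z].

For independent RVs: E[XY] = E[X]*E[Y]
E[W] = 2
E[T] = 0
E[Z] = 2 * 0 = 0

0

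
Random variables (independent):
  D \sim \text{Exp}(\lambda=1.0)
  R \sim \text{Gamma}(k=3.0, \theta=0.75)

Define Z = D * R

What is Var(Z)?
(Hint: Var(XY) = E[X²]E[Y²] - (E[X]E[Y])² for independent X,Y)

Var(XY) = E[X²]E[Y²] - (E[X]E[Y])²
E[D] = 1, Var(D) = 1
E[R] = 2.25, Var(R) = 1.6875
E[D²] = 1 + 1² = 2
E[R²] = 1.6875 + 2.25² = 6.75
Var(Z) = 2*6.75 - (1*2.25)²
= 13.5 - 5.0625 = 8.4375

8.4375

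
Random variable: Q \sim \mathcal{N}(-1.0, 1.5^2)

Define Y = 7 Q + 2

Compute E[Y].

For Y = 7Q + 2:
E[Y] = 7 * E[Q] + 2
E[Q] = -1.0 = -1
E[Y] = 7 * (-1) + 2 = -5

-5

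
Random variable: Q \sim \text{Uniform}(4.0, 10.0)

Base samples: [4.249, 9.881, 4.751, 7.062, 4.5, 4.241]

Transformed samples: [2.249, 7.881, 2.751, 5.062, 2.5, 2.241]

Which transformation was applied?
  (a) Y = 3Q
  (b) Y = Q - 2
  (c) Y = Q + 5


Checking option (b) Y = Q - 2:
  Q = 4.249 -> Y = 2.249 ✓
  Q = 9.881 -> Y = 7.881 ✓
  Q = 4.751 -> Y = 2.751 ✓
All samples match this transformation.

(b) Q - 2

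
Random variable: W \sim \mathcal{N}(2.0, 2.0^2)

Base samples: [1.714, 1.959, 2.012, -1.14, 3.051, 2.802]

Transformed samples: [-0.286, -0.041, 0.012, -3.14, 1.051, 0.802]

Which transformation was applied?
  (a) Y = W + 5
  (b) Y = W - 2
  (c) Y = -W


Checking option (b) Y = W - 2:
  W = 1.714 -> Y = -0.286 ✓
  W = 1.959 -> Y = -0.041 ✓
  W = 2.012 -> Y = 0.012 ✓
All samples match this transformation.

(b) W - 2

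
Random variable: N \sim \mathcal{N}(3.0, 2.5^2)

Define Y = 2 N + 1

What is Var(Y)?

For Y = aN + b: Var(Y) = a² * Var(N)
Var(N) = 2.5^2 = 6.25
Var(Y) = 2² * 6.25 = 4 * 6.25 = 25

25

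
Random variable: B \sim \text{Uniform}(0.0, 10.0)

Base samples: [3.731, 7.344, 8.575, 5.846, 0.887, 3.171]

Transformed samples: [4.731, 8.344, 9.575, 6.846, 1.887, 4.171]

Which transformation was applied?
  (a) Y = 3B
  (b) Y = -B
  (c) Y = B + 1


Checking option (c) Y = B + 1:
  B = 3.731 -> Y = 4.731 ✓
  B = 7.344 -> Y = 8.344 ✓
  B = 8.575 -> Y = 9.575 ✓
All samples match this transformation.

(c) B + 1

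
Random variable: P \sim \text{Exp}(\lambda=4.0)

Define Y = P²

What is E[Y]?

E[P²] = Var(P) + (E[P])² = 0.0625 + 0.0625 = 0.125

0.125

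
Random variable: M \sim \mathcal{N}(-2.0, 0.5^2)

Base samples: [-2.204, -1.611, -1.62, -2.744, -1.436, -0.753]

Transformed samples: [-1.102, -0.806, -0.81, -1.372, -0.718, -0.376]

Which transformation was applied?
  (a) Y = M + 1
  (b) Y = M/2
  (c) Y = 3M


Checking option (b) Y = M/2:
  M = -2.204 -> Y = -1.102 ✓
  M = -1.611 -> Y = -0.806 ✓
  M = -1.62 -> Y = -0.81 ✓
All samples match this transformation.

(b) M/2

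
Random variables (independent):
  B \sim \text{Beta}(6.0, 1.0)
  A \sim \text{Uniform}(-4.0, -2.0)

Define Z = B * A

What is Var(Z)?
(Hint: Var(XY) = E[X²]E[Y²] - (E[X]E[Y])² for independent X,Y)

Var(XY) = E[X²]E[Y²] - (E[X]E[Y])²
E[B] = 0.85714286, Var(B) = 0.015306122
E[A] = -3, Var(A) = 0.33333333
E[B²] = 0.015306122 + 0.85714286² = 0.75
E[A²] = 0.33333333 + (-3)² = 9.3333333
Var(Z) = 0.75*9.3333333 - (0.85714286*(-3))²
= 7 - 6.6122449 = 0.3877551

0.3877551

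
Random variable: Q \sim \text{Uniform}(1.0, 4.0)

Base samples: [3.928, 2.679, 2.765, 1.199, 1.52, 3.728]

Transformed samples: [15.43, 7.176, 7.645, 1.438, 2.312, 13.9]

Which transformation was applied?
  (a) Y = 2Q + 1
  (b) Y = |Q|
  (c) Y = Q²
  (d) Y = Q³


Checking option (c) Y = Q²:
  Q = 3.928 -> Y = 15.43 ✓
  Q = 2.679 -> Y = 7.176 ✓
  Q = 2.765 -> Y = 7.645 ✓
All samples match this transformation.

(c) Q²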